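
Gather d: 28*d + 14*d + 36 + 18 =42*d + 54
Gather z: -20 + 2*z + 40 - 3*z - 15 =5 - z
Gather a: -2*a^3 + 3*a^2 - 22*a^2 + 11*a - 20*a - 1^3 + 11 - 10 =-2*a^3 - 19*a^2 - 9*a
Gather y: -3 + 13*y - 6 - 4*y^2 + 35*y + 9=-4*y^2 + 48*y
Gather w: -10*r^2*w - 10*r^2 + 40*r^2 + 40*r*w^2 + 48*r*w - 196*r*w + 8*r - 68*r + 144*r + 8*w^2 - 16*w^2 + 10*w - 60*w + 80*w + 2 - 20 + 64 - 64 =30*r^2 + 84*r + w^2*(40*r - 8) + w*(-10*r^2 - 148*r + 30) - 18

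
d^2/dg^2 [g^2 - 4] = 2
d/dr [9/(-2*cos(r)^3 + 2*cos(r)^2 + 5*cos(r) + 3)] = 36*(-6*cos(r)^2 + 4*cos(r) + 5)*sin(r)/(4*sin(r)^2 - 7*cos(r) + cos(3*r) - 10)^2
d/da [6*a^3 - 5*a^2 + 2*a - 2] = 18*a^2 - 10*a + 2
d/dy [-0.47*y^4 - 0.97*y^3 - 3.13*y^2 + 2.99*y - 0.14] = -1.88*y^3 - 2.91*y^2 - 6.26*y + 2.99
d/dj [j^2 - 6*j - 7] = 2*j - 6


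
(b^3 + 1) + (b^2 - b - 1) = b^3 + b^2 - b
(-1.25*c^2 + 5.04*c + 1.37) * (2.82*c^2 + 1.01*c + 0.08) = -3.525*c^4 + 12.9503*c^3 + 8.8538*c^2 + 1.7869*c + 0.1096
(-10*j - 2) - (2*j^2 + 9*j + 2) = -2*j^2 - 19*j - 4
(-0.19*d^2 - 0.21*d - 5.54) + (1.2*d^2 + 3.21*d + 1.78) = 1.01*d^2 + 3.0*d - 3.76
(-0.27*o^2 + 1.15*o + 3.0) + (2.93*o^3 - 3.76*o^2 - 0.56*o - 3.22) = 2.93*o^3 - 4.03*o^2 + 0.59*o - 0.22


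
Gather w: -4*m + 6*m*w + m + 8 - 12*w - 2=-3*m + w*(6*m - 12) + 6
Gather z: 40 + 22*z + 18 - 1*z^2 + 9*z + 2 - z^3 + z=-z^3 - z^2 + 32*z + 60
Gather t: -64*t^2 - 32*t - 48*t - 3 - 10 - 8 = -64*t^2 - 80*t - 21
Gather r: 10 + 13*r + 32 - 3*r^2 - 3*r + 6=-3*r^2 + 10*r + 48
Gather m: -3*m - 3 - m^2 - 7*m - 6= -m^2 - 10*m - 9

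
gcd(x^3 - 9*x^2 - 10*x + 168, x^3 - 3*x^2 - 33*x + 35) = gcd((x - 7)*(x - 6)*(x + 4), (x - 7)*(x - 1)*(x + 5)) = x - 7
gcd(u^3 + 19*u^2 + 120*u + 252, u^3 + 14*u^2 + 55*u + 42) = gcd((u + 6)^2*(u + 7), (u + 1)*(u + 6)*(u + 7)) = u^2 + 13*u + 42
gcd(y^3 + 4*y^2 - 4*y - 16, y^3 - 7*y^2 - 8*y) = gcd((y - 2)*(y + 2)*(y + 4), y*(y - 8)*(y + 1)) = 1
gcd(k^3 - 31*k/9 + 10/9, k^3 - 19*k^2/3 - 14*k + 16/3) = k^2 + 5*k/3 - 2/3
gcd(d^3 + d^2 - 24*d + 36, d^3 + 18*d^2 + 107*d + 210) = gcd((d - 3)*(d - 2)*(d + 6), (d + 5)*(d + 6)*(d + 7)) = d + 6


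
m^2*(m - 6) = m^3 - 6*m^2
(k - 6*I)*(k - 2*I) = k^2 - 8*I*k - 12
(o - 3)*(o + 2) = o^2 - o - 6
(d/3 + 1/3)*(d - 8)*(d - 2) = d^3/3 - 3*d^2 + 2*d + 16/3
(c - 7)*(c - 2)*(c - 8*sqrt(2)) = c^3 - 8*sqrt(2)*c^2 - 9*c^2 + 14*c + 72*sqrt(2)*c - 112*sqrt(2)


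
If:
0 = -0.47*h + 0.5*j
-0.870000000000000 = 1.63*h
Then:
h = -0.53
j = -0.50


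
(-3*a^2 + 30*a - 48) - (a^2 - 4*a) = -4*a^2 + 34*a - 48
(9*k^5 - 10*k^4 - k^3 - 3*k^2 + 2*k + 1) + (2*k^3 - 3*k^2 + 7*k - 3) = 9*k^5 - 10*k^4 + k^3 - 6*k^2 + 9*k - 2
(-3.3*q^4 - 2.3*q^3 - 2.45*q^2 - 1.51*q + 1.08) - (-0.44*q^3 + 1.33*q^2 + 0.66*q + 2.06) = -3.3*q^4 - 1.86*q^3 - 3.78*q^2 - 2.17*q - 0.98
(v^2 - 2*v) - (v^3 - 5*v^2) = -v^3 + 6*v^2 - 2*v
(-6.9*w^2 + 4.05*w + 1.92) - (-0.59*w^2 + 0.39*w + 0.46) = -6.31*w^2 + 3.66*w + 1.46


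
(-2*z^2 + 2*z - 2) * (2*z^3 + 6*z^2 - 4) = -4*z^5 - 8*z^4 + 8*z^3 - 4*z^2 - 8*z + 8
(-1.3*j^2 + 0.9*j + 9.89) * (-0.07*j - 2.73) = 0.091*j^3 + 3.486*j^2 - 3.1493*j - 26.9997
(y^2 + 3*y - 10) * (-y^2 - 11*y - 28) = -y^4 - 14*y^3 - 51*y^2 + 26*y + 280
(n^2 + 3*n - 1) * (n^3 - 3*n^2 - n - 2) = n^5 - 11*n^3 - 2*n^2 - 5*n + 2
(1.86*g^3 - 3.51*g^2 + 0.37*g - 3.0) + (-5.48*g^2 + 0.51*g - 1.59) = 1.86*g^3 - 8.99*g^2 + 0.88*g - 4.59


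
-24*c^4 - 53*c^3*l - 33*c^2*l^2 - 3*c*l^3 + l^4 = (-8*c + l)*(c + l)^2*(3*c + l)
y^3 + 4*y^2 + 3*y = y*(y + 1)*(y + 3)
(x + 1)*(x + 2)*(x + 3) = x^3 + 6*x^2 + 11*x + 6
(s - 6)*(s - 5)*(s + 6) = s^3 - 5*s^2 - 36*s + 180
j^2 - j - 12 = (j - 4)*(j + 3)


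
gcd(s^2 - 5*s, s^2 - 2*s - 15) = s - 5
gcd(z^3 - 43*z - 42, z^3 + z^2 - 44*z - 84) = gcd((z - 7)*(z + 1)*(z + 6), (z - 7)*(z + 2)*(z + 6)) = z^2 - z - 42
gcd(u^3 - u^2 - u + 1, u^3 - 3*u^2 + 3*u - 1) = u^2 - 2*u + 1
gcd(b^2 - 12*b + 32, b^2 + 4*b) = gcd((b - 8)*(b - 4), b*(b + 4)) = 1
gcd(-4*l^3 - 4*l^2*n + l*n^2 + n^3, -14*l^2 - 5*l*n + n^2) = 2*l + n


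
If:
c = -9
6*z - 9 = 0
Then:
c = -9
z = 3/2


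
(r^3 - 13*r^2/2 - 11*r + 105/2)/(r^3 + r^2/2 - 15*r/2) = (r - 7)/r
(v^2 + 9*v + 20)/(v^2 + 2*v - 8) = (v + 5)/(v - 2)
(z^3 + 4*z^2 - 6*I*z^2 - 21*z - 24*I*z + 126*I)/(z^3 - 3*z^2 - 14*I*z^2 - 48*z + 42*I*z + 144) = (z + 7)/(z - 8*I)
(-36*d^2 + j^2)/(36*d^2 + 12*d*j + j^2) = (-6*d + j)/(6*d + j)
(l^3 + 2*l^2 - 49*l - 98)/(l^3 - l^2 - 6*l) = (l^2 - 49)/(l*(l - 3))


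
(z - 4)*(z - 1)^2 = z^3 - 6*z^2 + 9*z - 4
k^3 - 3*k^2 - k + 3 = (k - 3)*(k - 1)*(k + 1)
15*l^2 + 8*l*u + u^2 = (3*l + u)*(5*l + u)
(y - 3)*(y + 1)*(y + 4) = y^3 + 2*y^2 - 11*y - 12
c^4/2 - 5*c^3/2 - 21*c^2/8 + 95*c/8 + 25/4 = (c/2 + 1)*(c - 5)*(c - 5/2)*(c + 1/2)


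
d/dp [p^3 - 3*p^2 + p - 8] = 3*p^2 - 6*p + 1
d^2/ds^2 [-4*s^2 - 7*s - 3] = -8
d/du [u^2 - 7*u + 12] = 2*u - 7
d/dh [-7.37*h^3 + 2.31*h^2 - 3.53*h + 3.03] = -22.11*h^2 + 4.62*h - 3.53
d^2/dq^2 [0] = 0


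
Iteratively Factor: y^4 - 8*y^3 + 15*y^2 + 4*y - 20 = (y - 2)*(y^3 - 6*y^2 + 3*y + 10) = (y - 2)*(y + 1)*(y^2 - 7*y + 10) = (y - 5)*(y - 2)*(y + 1)*(y - 2)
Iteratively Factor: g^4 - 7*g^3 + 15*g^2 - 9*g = (g - 3)*(g^3 - 4*g^2 + 3*g) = g*(g - 3)*(g^2 - 4*g + 3) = g*(g - 3)*(g - 1)*(g - 3)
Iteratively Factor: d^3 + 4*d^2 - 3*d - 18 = (d + 3)*(d^2 + d - 6) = (d - 2)*(d + 3)*(d + 3)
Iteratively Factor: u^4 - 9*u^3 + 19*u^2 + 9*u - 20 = (u - 5)*(u^3 - 4*u^2 - u + 4) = (u - 5)*(u - 4)*(u^2 - 1) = (u - 5)*(u - 4)*(u + 1)*(u - 1)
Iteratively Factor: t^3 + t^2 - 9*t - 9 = (t + 3)*(t^2 - 2*t - 3) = (t - 3)*(t + 3)*(t + 1)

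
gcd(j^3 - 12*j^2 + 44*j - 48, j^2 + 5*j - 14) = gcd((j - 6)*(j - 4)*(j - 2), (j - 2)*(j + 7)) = j - 2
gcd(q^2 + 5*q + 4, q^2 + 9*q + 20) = q + 4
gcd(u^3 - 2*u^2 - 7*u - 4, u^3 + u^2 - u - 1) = u^2 + 2*u + 1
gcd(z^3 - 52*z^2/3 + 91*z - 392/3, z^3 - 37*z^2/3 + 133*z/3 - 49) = z^2 - 28*z/3 + 49/3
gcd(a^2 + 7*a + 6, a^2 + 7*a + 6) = a^2 + 7*a + 6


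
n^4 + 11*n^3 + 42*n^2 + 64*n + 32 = (n + 1)*(n + 2)*(n + 4)^2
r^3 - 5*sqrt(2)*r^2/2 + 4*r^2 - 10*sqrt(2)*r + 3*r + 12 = (r + 4)*(r - 3*sqrt(2)/2)*(r - sqrt(2))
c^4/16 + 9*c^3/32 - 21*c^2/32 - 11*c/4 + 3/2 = (c/4 + 1)^2*(c - 3)*(c - 1/2)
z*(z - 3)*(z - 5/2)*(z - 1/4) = z^4 - 23*z^3/4 + 71*z^2/8 - 15*z/8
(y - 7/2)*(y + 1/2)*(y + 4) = y^3 + y^2 - 55*y/4 - 7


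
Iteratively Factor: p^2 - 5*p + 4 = (p - 1)*(p - 4)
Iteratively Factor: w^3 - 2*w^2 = (w)*(w^2 - 2*w) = w^2*(w - 2)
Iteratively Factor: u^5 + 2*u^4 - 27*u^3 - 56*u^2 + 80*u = (u - 5)*(u^4 + 7*u^3 + 8*u^2 - 16*u) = (u - 5)*(u - 1)*(u^3 + 8*u^2 + 16*u) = (u - 5)*(u - 1)*(u + 4)*(u^2 + 4*u) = u*(u - 5)*(u - 1)*(u + 4)*(u + 4)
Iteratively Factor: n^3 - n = (n + 1)*(n^2 - n) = (n - 1)*(n + 1)*(n)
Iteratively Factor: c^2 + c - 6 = (c - 2)*(c + 3)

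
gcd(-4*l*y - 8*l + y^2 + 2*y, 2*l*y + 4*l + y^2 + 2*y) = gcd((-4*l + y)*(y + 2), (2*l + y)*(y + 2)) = y + 2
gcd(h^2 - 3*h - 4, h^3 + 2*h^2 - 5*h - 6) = h + 1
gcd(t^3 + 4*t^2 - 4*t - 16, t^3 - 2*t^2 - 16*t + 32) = t^2 + 2*t - 8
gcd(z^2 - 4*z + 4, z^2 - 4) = z - 2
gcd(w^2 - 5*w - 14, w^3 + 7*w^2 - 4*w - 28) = w + 2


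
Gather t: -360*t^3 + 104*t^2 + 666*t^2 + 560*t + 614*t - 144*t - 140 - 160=-360*t^3 + 770*t^2 + 1030*t - 300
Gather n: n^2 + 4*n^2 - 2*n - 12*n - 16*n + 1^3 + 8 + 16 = 5*n^2 - 30*n + 25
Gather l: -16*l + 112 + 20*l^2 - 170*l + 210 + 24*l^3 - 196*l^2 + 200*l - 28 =24*l^3 - 176*l^2 + 14*l + 294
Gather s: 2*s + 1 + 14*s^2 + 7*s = 14*s^2 + 9*s + 1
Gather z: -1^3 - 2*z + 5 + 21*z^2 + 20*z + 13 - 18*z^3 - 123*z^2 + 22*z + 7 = -18*z^3 - 102*z^2 + 40*z + 24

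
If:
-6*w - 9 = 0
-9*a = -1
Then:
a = 1/9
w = -3/2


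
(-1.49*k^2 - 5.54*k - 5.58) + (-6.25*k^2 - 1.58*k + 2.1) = -7.74*k^2 - 7.12*k - 3.48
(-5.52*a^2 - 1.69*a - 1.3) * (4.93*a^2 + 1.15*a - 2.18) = -27.2136*a^4 - 14.6797*a^3 + 3.6811*a^2 + 2.1892*a + 2.834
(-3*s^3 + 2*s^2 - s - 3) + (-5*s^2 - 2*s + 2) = -3*s^3 - 3*s^2 - 3*s - 1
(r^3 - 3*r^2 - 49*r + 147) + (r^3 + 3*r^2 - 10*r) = 2*r^3 - 59*r + 147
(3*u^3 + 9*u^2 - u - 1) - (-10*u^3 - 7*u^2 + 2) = 13*u^3 + 16*u^2 - u - 3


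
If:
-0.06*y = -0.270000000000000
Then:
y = 4.50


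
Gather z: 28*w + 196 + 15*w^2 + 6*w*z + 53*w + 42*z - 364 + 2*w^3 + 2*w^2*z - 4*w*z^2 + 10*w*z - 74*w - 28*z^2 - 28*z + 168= 2*w^3 + 15*w^2 + 7*w + z^2*(-4*w - 28) + z*(2*w^2 + 16*w + 14)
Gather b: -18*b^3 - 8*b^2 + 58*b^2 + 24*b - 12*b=-18*b^3 + 50*b^2 + 12*b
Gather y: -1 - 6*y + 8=7 - 6*y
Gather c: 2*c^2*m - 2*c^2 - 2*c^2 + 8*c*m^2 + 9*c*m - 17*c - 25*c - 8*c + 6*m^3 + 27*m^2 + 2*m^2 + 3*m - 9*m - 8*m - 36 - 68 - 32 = c^2*(2*m - 4) + c*(8*m^2 + 9*m - 50) + 6*m^3 + 29*m^2 - 14*m - 136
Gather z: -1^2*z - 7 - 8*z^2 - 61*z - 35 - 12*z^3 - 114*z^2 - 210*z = -12*z^3 - 122*z^2 - 272*z - 42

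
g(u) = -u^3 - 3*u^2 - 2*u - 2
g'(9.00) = -299.00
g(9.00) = -992.00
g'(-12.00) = -362.00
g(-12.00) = 1318.00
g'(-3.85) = -23.37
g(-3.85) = 18.30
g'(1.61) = -19.44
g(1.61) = -17.17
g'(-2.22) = -3.47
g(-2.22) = -1.40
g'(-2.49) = -5.66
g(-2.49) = -0.18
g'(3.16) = -50.92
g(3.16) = -69.83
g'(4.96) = -105.56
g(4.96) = -207.75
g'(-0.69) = 0.71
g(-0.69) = -1.72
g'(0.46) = -5.39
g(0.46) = -3.65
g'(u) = -3*u^2 - 6*u - 2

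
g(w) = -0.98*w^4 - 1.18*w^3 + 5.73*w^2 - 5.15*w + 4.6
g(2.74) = -46.00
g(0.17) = 3.88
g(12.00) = -21592.40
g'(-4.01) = 144.74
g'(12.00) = -7151.15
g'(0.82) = -0.29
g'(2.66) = -73.49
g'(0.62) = -0.34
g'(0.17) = -3.32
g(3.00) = -70.52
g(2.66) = -39.83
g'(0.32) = -1.97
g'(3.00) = -108.47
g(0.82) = 3.14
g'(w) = -3.92*w^3 - 3.54*w^2 + 11.46*w - 5.15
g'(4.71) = -439.29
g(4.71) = -498.13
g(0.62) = 3.18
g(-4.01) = -59.92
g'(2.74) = -80.96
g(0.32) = 3.49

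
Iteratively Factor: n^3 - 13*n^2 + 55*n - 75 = (n - 5)*(n^2 - 8*n + 15) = (n - 5)*(n - 3)*(n - 5)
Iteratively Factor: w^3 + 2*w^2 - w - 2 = (w + 1)*(w^2 + w - 2) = (w + 1)*(w + 2)*(w - 1)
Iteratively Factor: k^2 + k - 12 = (k - 3)*(k + 4)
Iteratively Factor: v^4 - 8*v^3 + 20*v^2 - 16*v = (v - 4)*(v^3 - 4*v^2 + 4*v) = (v - 4)*(v - 2)*(v^2 - 2*v) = (v - 4)*(v - 2)^2*(v)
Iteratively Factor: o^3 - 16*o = (o)*(o^2 - 16) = o*(o - 4)*(o + 4)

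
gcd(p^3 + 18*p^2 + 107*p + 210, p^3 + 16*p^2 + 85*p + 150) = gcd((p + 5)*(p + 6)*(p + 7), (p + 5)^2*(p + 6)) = p^2 + 11*p + 30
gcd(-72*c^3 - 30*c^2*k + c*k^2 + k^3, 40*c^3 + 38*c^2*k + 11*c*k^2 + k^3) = 4*c + k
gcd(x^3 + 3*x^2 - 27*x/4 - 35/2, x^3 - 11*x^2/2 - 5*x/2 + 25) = x^2 - x/2 - 5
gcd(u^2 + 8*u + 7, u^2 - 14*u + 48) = 1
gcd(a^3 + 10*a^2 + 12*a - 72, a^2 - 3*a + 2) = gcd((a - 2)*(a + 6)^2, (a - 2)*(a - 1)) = a - 2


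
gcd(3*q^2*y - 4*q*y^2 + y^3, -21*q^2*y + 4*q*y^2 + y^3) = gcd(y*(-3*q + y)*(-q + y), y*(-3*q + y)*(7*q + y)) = -3*q*y + y^2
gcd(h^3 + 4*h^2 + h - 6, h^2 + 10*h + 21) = h + 3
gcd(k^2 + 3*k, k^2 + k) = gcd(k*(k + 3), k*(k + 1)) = k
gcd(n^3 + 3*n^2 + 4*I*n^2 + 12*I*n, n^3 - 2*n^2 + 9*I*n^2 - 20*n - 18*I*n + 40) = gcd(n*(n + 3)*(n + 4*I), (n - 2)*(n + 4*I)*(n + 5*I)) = n + 4*I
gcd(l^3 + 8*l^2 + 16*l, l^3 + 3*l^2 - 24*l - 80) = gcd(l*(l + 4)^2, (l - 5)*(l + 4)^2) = l^2 + 8*l + 16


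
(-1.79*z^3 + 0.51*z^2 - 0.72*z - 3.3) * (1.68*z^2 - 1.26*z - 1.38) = -3.0072*z^5 + 3.1122*z^4 + 0.618*z^3 - 5.3406*z^2 + 5.1516*z + 4.554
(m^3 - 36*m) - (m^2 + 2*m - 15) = m^3 - m^2 - 38*m + 15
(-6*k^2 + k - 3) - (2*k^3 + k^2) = -2*k^3 - 7*k^2 + k - 3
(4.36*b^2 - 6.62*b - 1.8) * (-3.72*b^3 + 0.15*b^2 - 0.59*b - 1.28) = -16.2192*b^5 + 25.2804*b^4 + 3.1306*b^3 - 1.945*b^2 + 9.5356*b + 2.304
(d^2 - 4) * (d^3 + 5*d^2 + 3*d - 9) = d^5 + 5*d^4 - d^3 - 29*d^2 - 12*d + 36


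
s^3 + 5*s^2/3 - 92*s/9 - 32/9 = (s - 8/3)*(s + 1/3)*(s + 4)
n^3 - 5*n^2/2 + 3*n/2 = n*(n - 3/2)*(n - 1)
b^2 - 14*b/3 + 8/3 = (b - 4)*(b - 2/3)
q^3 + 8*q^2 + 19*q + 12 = (q + 1)*(q + 3)*(q + 4)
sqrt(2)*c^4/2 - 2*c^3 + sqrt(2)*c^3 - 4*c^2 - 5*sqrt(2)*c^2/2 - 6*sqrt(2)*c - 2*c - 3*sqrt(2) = (c + 1)^2*(c - 3*sqrt(2))*(sqrt(2)*c/2 + 1)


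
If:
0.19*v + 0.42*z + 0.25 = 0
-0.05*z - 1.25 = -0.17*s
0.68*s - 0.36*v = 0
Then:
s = 5.74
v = 10.84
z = -5.50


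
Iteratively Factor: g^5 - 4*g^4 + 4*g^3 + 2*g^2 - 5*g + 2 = (g - 1)*(g^4 - 3*g^3 + g^2 + 3*g - 2) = (g - 1)^2*(g^3 - 2*g^2 - g + 2) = (g - 1)^2*(g + 1)*(g^2 - 3*g + 2) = (g - 2)*(g - 1)^2*(g + 1)*(g - 1)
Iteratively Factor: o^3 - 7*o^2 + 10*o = (o - 5)*(o^2 - 2*o) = o*(o - 5)*(o - 2)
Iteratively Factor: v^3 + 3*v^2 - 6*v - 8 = (v + 1)*(v^2 + 2*v - 8) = (v + 1)*(v + 4)*(v - 2)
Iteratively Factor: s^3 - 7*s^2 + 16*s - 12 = (s - 2)*(s^2 - 5*s + 6) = (s - 3)*(s - 2)*(s - 2)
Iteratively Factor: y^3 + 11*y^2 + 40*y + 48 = (y + 4)*(y^2 + 7*y + 12) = (y + 4)^2*(y + 3)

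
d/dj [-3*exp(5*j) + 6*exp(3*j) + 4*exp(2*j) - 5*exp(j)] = (-15*exp(4*j) + 18*exp(2*j) + 8*exp(j) - 5)*exp(j)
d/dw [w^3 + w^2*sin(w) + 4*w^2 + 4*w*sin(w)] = w^2*cos(w) + 3*w^2 + 2*w*sin(w) + 4*w*cos(w) + 8*w + 4*sin(w)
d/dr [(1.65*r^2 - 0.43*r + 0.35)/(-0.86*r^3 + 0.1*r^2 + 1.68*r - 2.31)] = (1.419*r^4 - 0.7396*r^3 + 3.718*r^2 - 7.693*r + 0.4053)/(0.7396*r^6 - 0.172*r^5 - 2.8796*r^4 + 4.3092*r^3 + 2.3604*r^2 - 7.7616*r + 5.3361)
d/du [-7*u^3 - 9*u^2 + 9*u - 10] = -21*u^2 - 18*u + 9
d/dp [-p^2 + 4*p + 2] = 4 - 2*p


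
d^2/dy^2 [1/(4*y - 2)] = 4/(2*y - 1)^3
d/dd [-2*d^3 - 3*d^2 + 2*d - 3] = -6*d^2 - 6*d + 2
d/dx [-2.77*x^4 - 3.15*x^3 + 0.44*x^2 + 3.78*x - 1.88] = -11.08*x^3 - 9.45*x^2 + 0.88*x + 3.78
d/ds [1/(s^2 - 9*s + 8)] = (9 - 2*s)/(s^2 - 9*s + 8)^2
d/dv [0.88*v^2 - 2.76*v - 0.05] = 1.76*v - 2.76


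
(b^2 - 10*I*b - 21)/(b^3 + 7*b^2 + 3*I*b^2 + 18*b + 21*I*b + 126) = (b - 7*I)/(b^2 + b*(7 + 6*I) + 42*I)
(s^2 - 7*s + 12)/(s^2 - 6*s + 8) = (s - 3)/(s - 2)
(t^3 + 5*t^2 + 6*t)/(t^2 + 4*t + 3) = t*(t + 2)/(t + 1)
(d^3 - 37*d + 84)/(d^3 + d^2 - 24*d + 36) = (d^2 + 3*d - 28)/(d^2 + 4*d - 12)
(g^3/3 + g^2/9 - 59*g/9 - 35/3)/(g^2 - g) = (3*g^3 + g^2 - 59*g - 105)/(9*g*(g - 1))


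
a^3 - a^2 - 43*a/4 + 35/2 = (a - 5/2)*(a - 2)*(a + 7/2)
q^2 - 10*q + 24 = (q - 6)*(q - 4)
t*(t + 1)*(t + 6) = t^3 + 7*t^2 + 6*t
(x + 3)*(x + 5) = x^2 + 8*x + 15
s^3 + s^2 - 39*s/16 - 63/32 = (s - 3/2)*(s + 3/4)*(s + 7/4)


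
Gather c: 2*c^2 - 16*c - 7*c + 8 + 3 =2*c^2 - 23*c + 11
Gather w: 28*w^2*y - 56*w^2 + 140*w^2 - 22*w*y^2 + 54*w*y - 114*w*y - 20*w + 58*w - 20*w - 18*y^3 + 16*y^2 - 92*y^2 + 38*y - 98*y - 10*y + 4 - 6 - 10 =w^2*(28*y + 84) + w*(-22*y^2 - 60*y + 18) - 18*y^3 - 76*y^2 - 70*y - 12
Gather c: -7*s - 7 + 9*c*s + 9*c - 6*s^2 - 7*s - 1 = c*(9*s + 9) - 6*s^2 - 14*s - 8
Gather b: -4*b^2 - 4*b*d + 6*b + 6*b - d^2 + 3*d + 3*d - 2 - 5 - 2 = -4*b^2 + b*(12 - 4*d) - d^2 + 6*d - 9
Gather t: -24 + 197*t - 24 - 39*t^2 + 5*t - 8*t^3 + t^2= -8*t^3 - 38*t^2 + 202*t - 48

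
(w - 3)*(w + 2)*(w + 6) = w^3 + 5*w^2 - 12*w - 36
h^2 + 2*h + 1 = (h + 1)^2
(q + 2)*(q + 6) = q^2 + 8*q + 12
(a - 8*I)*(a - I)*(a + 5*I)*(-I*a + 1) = -I*a^4 - 3*a^3 - 41*I*a^2 - 3*a - 40*I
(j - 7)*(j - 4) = j^2 - 11*j + 28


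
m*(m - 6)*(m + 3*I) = m^3 - 6*m^2 + 3*I*m^2 - 18*I*m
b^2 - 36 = (b - 6)*(b + 6)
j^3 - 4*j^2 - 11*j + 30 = (j - 5)*(j - 2)*(j + 3)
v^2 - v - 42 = (v - 7)*(v + 6)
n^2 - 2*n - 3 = (n - 3)*(n + 1)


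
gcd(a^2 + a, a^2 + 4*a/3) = a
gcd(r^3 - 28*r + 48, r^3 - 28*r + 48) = r^3 - 28*r + 48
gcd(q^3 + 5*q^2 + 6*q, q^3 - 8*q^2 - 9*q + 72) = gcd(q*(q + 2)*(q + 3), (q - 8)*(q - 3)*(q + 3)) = q + 3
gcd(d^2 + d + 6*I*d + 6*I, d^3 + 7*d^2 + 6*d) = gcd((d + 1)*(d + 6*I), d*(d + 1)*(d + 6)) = d + 1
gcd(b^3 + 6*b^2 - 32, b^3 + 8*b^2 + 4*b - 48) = b^2 + 2*b - 8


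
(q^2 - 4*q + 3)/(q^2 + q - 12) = (q - 1)/(q + 4)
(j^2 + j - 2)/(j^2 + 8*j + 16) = (j^2 + j - 2)/(j^2 + 8*j + 16)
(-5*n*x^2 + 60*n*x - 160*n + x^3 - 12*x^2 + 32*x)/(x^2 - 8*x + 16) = (-5*n*x + 40*n + x^2 - 8*x)/(x - 4)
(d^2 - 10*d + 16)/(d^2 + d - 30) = (d^2 - 10*d + 16)/(d^2 + d - 30)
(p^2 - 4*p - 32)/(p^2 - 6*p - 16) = (p + 4)/(p + 2)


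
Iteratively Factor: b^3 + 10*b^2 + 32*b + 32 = (b + 4)*(b^2 + 6*b + 8) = (b + 2)*(b + 4)*(b + 4)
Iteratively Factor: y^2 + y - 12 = (y - 3)*(y + 4)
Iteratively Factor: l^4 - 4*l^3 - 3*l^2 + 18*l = (l)*(l^3 - 4*l^2 - 3*l + 18) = l*(l - 3)*(l^2 - l - 6) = l*(l - 3)^2*(l + 2)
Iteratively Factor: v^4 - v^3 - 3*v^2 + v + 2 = (v + 1)*(v^3 - 2*v^2 - v + 2) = (v - 1)*(v + 1)*(v^2 - v - 2) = (v - 1)*(v + 1)^2*(v - 2)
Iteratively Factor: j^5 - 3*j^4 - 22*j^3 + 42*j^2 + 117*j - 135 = (j + 3)*(j^4 - 6*j^3 - 4*j^2 + 54*j - 45) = (j + 3)^2*(j^3 - 9*j^2 + 23*j - 15) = (j - 5)*(j + 3)^2*(j^2 - 4*j + 3) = (j - 5)*(j - 3)*(j + 3)^2*(j - 1)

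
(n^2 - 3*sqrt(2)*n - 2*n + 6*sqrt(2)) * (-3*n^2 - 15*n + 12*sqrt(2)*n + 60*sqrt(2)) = -3*n^4 - 9*n^3 + 21*sqrt(2)*n^3 - 42*n^2 + 63*sqrt(2)*n^2 - 210*sqrt(2)*n - 216*n + 720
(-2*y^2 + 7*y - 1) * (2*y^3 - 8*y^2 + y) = -4*y^5 + 30*y^4 - 60*y^3 + 15*y^2 - y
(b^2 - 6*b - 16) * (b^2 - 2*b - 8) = b^4 - 8*b^3 - 12*b^2 + 80*b + 128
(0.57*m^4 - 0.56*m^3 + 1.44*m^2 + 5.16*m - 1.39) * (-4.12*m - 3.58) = -2.3484*m^5 + 0.2666*m^4 - 3.928*m^3 - 26.4144*m^2 - 12.746*m + 4.9762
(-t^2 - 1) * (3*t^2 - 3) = 3 - 3*t^4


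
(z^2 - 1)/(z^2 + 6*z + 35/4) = 4*(z^2 - 1)/(4*z^2 + 24*z + 35)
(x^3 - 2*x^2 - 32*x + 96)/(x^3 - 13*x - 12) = (x^2 + 2*x - 24)/(x^2 + 4*x + 3)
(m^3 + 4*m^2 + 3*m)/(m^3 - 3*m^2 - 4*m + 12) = m*(m^2 + 4*m + 3)/(m^3 - 3*m^2 - 4*m + 12)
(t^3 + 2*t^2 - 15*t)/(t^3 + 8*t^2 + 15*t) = (t - 3)/(t + 3)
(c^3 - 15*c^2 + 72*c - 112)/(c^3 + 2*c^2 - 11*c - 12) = (c^3 - 15*c^2 + 72*c - 112)/(c^3 + 2*c^2 - 11*c - 12)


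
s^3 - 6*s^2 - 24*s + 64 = (s - 8)*(s - 2)*(s + 4)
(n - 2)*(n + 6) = n^2 + 4*n - 12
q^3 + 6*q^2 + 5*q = q*(q + 1)*(q + 5)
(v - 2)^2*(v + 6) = v^3 + 2*v^2 - 20*v + 24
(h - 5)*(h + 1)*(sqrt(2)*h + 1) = sqrt(2)*h^3 - 4*sqrt(2)*h^2 + h^2 - 5*sqrt(2)*h - 4*h - 5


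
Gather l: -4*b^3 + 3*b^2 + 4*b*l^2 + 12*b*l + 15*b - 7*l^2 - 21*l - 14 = -4*b^3 + 3*b^2 + 15*b + l^2*(4*b - 7) + l*(12*b - 21) - 14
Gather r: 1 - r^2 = 1 - r^2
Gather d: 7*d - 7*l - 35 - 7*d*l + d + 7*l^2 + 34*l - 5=d*(8 - 7*l) + 7*l^2 + 27*l - 40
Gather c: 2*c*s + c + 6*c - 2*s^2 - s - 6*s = c*(2*s + 7) - 2*s^2 - 7*s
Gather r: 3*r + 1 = 3*r + 1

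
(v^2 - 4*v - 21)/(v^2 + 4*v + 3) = (v - 7)/(v + 1)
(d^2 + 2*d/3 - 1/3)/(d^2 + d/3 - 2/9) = 3*(d + 1)/(3*d + 2)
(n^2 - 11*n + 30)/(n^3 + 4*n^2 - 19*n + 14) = (n^2 - 11*n + 30)/(n^3 + 4*n^2 - 19*n + 14)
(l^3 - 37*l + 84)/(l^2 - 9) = (l^2 + 3*l - 28)/(l + 3)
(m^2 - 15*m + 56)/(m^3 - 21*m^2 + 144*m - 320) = (m - 7)/(m^2 - 13*m + 40)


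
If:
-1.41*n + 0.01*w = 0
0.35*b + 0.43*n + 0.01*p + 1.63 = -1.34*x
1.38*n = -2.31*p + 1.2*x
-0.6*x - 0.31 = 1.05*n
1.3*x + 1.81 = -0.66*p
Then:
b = -1.05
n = 0.29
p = -0.71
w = 41.45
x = -1.03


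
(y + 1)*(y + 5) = y^2 + 6*y + 5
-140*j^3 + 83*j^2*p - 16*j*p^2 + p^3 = (-7*j + p)*(-5*j + p)*(-4*j + p)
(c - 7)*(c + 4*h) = c^2 + 4*c*h - 7*c - 28*h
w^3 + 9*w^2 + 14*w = w*(w + 2)*(w + 7)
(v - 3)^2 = v^2 - 6*v + 9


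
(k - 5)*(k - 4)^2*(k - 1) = k^4 - 14*k^3 + 69*k^2 - 136*k + 80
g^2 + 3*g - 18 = (g - 3)*(g + 6)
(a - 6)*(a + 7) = a^2 + a - 42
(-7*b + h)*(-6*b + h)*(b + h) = 42*b^3 + 29*b^2*h - 12*b*h^2 + h^3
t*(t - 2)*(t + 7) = t^3 + 5*t^2 - 14*t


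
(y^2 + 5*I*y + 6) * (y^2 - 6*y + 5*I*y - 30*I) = y^4 - 6*y^3 + 10*I*y^3 - 19*y^2 - 60*I*y^2 + 114*y + 30*I*y - 180*I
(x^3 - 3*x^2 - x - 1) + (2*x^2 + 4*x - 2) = x^3 - x^2 + 3*x - 3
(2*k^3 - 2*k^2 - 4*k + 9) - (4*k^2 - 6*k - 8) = 2*k^3 - 6*k^2 + 2*k + 17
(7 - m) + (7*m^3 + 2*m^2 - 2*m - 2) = 7*m^3 + 2*m^2 - 3*m + 5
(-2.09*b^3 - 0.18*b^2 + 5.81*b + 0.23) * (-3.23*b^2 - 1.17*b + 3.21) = 6.7507*b^5 + 3.0267*b^4 - 25.2646*b^3 - 8.1184*b^2 + 18.381*b + 0.7383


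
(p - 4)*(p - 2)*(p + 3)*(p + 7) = p^4 + 4*p^3 - 31*p^2 - 46*p + 168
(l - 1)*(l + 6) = l^2 + 5*l - 6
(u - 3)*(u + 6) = u^2 + 3*u - 18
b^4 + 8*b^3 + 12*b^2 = b^2*(b + 2)*(b + 6)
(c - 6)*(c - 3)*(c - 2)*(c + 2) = c^4 - 9*c^3 + 14*c^2 + 36*c - 72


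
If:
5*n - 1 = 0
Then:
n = 1/5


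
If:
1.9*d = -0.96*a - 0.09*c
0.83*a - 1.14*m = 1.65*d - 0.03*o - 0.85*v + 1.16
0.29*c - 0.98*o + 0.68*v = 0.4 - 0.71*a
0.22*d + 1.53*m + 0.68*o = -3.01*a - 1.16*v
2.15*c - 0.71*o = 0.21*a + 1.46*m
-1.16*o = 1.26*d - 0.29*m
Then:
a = 0.10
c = -0.38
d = -0.03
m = -0.53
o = -0.10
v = 0.51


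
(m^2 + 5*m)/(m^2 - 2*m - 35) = m/(m - 7)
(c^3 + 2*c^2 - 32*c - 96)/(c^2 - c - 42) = (-c^3 - 2*c^2 + 32*c + 96)/(-c^2 + c + 42)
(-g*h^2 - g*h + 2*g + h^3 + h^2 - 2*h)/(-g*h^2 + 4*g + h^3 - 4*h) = (h - 1)/(h - 2)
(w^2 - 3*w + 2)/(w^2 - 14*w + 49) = (w^2 - 3*w + 2)/(w^2 - 14*w + 49)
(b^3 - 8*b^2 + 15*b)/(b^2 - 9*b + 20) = b*(b - 3)/(b - 4)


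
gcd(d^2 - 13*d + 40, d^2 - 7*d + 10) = d - 5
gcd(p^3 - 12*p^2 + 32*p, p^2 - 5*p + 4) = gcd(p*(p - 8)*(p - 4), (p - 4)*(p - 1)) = p - 4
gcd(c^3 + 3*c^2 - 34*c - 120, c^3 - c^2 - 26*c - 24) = c^2 - 2*c - 24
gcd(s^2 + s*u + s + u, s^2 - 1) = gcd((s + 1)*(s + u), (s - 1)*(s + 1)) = s + 1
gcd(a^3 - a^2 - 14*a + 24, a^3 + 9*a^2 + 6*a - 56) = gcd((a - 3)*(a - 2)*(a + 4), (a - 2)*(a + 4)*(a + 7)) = a^2 + 2*a - 8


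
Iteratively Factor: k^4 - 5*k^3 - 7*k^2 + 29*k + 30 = (k + 2)*(k^3 - 7*k^2 + 7*k + 15) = (k - 5)*(k + 2)*(k^2 - 2*k - 3) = (k - 5)*(k + 1)*(k + 2)*(k - 3)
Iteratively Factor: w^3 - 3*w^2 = (w - 3)*(w^2) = w*(w - 3)*(w)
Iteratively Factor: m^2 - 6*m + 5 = (m - 5)*(m - 1)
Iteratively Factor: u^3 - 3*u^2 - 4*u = (u + 1)*(u^2 - 4*u) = (u - 4)*(u + 1)*(u)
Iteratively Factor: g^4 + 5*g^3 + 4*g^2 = (g)*(g^3 + 5*g^2 + 4*g) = g^2*(g^2 + 5*g + 4) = g^2*(g + 4)*(g + 1)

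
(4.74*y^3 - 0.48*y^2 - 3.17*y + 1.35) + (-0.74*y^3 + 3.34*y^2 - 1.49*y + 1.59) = 4.0*y^3 + 2.86*y^2 - 4.66*y + 2.94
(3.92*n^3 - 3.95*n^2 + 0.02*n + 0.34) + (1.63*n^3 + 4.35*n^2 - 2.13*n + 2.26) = 5.55*n^3 + 0.399999999999999*n^2 - 2.11*n + 2.6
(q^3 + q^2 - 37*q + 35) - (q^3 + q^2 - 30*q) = 35 - 7*q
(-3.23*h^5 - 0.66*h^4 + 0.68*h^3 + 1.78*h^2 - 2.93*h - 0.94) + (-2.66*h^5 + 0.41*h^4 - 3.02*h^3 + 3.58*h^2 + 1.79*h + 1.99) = -5.89*h^5 - 0.25*h^4 - 2.34*h^3 + 5.36*h^2 - 1.14*h + 1.05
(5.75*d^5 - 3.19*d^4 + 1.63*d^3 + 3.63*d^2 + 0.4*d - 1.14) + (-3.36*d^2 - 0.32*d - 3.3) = 5.75*d^5 - 3.19*d^4 + 1.63*d^3 + 0.27*d^2 + 0.08*d - 4.44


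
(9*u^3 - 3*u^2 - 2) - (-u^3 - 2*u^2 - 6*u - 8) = 10*u^3 - u^2 + 6*u + 6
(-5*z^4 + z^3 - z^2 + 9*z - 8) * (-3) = 15*z^4 - 3*z^3 + 3*z^2 - 27*z + 24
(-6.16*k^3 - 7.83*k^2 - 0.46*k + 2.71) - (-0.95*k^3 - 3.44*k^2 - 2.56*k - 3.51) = -5.21*k^3 - 4.39*k^2 + 2.1*k + 6.22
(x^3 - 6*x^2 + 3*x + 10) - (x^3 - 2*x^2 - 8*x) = -4*x^2 + 11*x + 10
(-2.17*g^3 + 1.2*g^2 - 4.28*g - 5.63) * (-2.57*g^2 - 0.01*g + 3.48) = 5.5769*g^5 - 3.0623*g^4 + 3.436*g^3 + 18.6879*g^2 - 14.8381*g - 19.5924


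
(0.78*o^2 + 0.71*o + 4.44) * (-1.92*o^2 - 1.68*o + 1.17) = -1.4976*o^4 - 2.6736*o^3 - 8.805*o^2 - 6.6285*o + 5.1948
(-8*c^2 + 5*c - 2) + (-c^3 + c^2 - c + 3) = -c^3 - 7*c^2 + 4*c + 1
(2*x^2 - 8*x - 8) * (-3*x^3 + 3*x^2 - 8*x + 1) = -6*x^5 + 30*x^4 - 16*x^3 + 42*x^2 + 56*x - 8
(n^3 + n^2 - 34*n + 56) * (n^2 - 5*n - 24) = n^5 - 4*n^4 - 63*n^3 + 202*n^2 + 536*n - 1344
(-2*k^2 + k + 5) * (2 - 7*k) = 14*k^3 - 11*k^2 - 33*k + 10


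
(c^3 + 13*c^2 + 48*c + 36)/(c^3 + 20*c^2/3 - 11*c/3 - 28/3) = 3*(c^2 + 12*c + 36)/(3*c^2 + 17*c - 28)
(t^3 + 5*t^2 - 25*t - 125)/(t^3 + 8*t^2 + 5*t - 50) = (t - 5)/(t - 2)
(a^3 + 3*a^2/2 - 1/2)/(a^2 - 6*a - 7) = (2*a^2 + a - 1)/(2*(a - 7))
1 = 1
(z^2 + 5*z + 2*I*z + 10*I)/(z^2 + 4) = (z + 5)/(z - 2*I)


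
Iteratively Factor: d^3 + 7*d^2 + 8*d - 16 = (d + 4)*(d^2 + 3*d - 4) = (d + 4)^2*(d - 1)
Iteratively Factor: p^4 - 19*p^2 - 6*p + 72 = (p + 3)*(p^3 - 3*p^2 - 10*p + 24) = (p + 3)^2*(p^2 - 6*p + 8) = (p - 4)*(p + 3)^2*(p - 2)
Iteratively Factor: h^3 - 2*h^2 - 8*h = (h + 2)*(h^2 - 4*h) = (h - 4)*(h + 2)*(h)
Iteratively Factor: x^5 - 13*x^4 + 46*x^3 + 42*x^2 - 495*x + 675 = (x - 3)*(x^4 - 10*x^3 + 16*x^2 + 90*x - 225) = (x - 3)*(x + 3)*(x^3 - 13*x^2 + 55*x - 75) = (x - 5)*(x - 3)*(x + 3)*(x^2 - 8*x + 15) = (x - 5)^2*(x - 3)*(x + 3)*(x - 3)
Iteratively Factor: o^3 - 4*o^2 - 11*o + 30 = (o + 3)*(o^2 - 7*o + 10) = (o - 5)*(o + 3)*(o - 2)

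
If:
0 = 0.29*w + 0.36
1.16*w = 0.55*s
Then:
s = -2.62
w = -1.24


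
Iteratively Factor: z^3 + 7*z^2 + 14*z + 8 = (z + 1)*(z^2 + 6*z + 8) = (z + 1)*(z + 2)*(z + 4)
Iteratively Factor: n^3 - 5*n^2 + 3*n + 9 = (n - 3)*(n^2 - 2*n - 3) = (n - 3)*(n + 1)*(n - 3)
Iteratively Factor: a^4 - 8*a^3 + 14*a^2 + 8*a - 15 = (a + 1)*(a^3 - 9*a^2 + 23*a - 15) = (a - 5)*(a + 1)*(a^2 - 4*a + 3) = (a - 5)*(a - 3)*(a + 1)*(a - 1)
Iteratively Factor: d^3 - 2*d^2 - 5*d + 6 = (d + 2)*(d^2 - 4*d + 3) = (d - 3)*(d + 2)*(d - 1)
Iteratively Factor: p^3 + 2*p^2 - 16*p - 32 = (p + 4)*(p^2 - 2*p - 8) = (p + 2)*(p + 4)*(p - 4)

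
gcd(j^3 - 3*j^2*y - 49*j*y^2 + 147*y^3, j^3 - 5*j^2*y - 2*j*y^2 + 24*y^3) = -j + 3*y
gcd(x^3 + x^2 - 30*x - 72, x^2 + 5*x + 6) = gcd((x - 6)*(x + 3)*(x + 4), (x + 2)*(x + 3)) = x + 3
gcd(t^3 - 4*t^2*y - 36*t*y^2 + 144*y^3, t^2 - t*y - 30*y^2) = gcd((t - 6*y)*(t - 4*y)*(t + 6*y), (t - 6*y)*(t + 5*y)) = -t + 6*y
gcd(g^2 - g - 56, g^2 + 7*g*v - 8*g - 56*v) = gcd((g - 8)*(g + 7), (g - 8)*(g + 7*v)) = g - 8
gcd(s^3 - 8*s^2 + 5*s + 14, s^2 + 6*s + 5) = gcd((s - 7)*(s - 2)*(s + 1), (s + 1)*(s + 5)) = s + 1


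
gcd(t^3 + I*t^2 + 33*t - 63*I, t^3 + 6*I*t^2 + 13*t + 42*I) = t^2 + 4*I*t + 21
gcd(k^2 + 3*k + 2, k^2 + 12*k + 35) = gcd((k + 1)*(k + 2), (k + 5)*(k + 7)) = 1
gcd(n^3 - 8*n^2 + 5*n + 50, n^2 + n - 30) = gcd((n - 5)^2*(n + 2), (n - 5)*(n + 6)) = n - 5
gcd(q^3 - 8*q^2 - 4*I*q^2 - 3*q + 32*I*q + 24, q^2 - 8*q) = q - 8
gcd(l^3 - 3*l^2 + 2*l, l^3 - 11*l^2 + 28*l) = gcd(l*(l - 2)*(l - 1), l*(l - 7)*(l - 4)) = l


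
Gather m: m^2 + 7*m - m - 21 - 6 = m^2 + 6*m - 27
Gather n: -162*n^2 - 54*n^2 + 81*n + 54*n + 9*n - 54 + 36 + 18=-216*n^2 + 144*n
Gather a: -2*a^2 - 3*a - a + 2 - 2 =-2*a^2 - 4*a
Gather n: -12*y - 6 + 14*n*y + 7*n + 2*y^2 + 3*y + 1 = n*(14*y + 7) + 2*y^2 - 9*y - 5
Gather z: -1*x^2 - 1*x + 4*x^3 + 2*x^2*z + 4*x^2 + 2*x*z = 4*x^3 + 3*x^2 - x + z*(2*x^2 + 2*x)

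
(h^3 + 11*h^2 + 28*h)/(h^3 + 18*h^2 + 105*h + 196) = h/(h + 7)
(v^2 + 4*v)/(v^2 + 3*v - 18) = v*(v + 4)/(v^2 + 3*v - 18)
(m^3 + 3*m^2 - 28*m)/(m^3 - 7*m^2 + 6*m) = (m^2 + 3*m - 28)/(m^2 - 7*m + 6)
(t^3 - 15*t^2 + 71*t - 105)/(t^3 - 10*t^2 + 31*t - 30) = (t - 7)/(t - 2)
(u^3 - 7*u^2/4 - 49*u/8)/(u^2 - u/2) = (8*u^2 - 14*u - 49)/(4*(2*u - 1))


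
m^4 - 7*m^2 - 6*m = m*(m - 3)*(m + 1)*(m + 2)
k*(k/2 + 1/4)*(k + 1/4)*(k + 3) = k^4/2 + 15*k^3/8 + 19*k^2/16 + 3*k/16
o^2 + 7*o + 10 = (o + 2)*(o + 5)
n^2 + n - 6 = (n - 2)*(n + 3)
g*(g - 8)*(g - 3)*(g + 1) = g^4 - 10*g^3 + 13*g^2 + 24*g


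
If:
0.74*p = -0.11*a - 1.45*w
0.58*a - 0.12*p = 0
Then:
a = -0.393309222423146*w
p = -1.90099457504521*w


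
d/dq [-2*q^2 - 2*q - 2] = -4*q - 2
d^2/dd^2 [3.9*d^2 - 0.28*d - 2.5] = 7.80000000000000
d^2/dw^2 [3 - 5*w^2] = -10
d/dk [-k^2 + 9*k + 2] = 9 - 2*k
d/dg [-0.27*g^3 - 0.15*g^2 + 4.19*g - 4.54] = -0.81*g^2 - 0.3*g + 4.19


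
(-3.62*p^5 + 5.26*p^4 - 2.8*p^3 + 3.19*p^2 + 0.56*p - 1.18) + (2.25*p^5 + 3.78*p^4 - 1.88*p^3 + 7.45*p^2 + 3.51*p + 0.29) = -1.37*p^5 + 9.04*p^4 - 4.68*p^3 + 10.64*p^2 + 4.07*p - 0.89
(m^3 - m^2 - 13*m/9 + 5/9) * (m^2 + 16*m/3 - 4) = m^5 + 13*m^4/3 - 97*m^3/9 - 85*m^2/27 + 236*m/27 - 20/9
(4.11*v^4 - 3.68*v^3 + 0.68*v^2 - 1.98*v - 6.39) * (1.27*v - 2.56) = 5.2197*v^5 - 15.1952*v^4 + 10.2844*v^3 - 4.2554*v^2 - 3.0465*v + 16.3584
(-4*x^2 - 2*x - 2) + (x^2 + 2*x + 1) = -3*x^2 - 1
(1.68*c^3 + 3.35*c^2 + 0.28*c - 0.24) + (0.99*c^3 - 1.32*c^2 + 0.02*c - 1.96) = 2.67*c^3 + 2.03*c^2 + 0.3*c - 2.2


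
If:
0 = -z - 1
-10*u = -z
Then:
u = -1/10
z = -1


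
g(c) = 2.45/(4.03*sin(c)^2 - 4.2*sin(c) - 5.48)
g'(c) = 2.45*(-8.06*sin(c)*cos(c) + 4.2*cos(c))/(4.03*sin(c)^2 - 4.2*sin(c) - 5.48)^2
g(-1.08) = 1.80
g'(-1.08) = 7.07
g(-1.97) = 1.35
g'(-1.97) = -3.38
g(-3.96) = -0.38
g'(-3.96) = 0.07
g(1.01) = -0.40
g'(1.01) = -0.09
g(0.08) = -0.42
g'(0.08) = 0.26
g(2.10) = -0.40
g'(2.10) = 0.09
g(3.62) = -0.91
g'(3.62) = -2.37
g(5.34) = 4.38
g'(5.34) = 49.20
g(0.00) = -0.45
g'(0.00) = 0.34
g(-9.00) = -0.80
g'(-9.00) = -1.79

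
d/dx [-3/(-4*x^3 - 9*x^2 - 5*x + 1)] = 3*(-12*x^2 - 18*x - 5)/(4*x^3 + 9*x^2 + 5*x - 1)^2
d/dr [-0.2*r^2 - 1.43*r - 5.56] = -0.4*r - 1.43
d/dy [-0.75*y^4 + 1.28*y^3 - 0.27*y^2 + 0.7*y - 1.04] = -3.0*y^3 + 3.84*y^2 - 0.54*y + 0.7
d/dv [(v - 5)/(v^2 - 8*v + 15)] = -1/(v^2 - 6*v + 9)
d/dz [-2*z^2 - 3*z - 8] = -4*z - 3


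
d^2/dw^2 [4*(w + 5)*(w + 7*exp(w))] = 28*w*exp(w) + 196*exp(w) + 8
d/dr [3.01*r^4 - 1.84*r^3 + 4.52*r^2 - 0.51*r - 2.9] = 12.04*r^3 - 5.52*r^2 + 9.04*r - 0.51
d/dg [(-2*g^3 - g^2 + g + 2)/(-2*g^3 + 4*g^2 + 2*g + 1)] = (-10*g^4 - 4*g^3 - 18*g - 3)/(4*g^6 - 16*g^5 + 8*g^4 + 12*g^3 + 12*g^2 + 4*g + 1)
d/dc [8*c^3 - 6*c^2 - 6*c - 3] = 24*c^2 - 12*c - 6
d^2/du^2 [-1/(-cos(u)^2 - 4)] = 2*(-2*sin(u)^4 - 7*sin(u)^2 + 5)/(cos(u)^2 + 4)^3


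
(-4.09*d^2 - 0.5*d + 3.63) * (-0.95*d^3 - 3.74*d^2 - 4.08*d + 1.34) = 3.8855*d^5 + 15.7716*d^4 + 15.1087*d^3 - 17.0168*d^2 - 15.4804*d + 4.8642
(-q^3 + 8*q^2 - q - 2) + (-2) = -q^3 + 8*q^2 - q - 4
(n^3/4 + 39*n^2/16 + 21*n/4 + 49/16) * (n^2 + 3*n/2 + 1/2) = n^5/4 + 45*n^4/16 + 289*n^3/32 + 389*n^2/32 + 231*n/32 + 49/32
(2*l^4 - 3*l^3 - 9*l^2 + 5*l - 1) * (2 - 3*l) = -6*l^5 + 13*l^4 + 21*l^3 - 33*l^2 + 13*l - 2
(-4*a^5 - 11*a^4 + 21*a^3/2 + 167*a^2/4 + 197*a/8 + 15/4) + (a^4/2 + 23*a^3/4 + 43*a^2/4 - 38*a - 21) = -4*a^5 - 21*a^4/2 + 65*a^3/4 + 105*a^2/2 - 107*a/8 - 69/4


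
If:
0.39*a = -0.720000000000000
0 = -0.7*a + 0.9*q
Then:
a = -1.85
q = -1.44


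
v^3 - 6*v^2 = v^2*(v - 6)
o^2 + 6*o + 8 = (o + 2)*(o + 4)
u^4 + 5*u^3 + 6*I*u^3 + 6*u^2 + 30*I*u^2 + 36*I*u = u*(u + 2)*(u + 3)*(u + 6*I)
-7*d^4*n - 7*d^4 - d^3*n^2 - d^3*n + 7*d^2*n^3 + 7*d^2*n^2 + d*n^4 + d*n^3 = (-d + n)*(d + n)*(7*d + n)*(d*n + d)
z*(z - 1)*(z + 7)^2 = z^4 + 13*z^3 + 35*z^2 - 49*z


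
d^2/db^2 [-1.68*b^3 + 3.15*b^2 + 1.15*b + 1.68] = 6.3 - 10.08*b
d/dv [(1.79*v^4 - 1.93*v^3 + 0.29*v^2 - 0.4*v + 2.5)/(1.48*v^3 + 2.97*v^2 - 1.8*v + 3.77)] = (2.6492*v^6 + 10.6326*v^5 - 15.8273*v^4 + 35.1252*v^3 - 32.2623*v^2 - 12.6634*v + 2.992)/(2.1904*v^6 + 8.7912*v^5 + 3.4929*v^4 + 0.4672*v^3 + 25.6338*v^2 - 13.572*v + 14.2129)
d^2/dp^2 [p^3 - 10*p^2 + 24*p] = 6*p - 20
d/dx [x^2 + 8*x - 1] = 2*x + 8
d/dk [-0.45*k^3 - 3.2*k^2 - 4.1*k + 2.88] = -1.35*k^2 - 6.4*k - 4.1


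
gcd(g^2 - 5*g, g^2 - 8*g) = g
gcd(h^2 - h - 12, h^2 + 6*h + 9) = h + 3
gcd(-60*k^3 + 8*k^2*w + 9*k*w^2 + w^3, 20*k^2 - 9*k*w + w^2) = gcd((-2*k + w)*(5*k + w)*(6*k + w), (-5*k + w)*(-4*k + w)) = 1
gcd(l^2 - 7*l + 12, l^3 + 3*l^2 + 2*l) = 1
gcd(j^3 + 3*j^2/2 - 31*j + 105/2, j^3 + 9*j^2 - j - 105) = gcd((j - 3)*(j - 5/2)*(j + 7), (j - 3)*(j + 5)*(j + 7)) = j^2 + 4*j - 21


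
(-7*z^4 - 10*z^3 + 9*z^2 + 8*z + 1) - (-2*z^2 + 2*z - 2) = -7*z^4 - 10*z^3 + 11*z^2 + 6*z + 3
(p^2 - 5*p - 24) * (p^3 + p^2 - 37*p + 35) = p^5 - 4*p^4 - 66*p^3 + 196*p^2 + 713*p - 840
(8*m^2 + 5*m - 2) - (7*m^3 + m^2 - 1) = -7*m^3 + 7*m^2 + 5*m - 1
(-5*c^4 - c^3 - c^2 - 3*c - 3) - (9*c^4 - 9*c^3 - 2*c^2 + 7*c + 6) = -14*c^4 + 8*c^3 + c^2 - 10*c - 9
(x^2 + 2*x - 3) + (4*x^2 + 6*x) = 5*x^2 + 8*x - 3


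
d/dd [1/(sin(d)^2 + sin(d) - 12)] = -(2*sin(d) + 1)*cos(d)/(sin(d)^2 + sin(d) - 12)^2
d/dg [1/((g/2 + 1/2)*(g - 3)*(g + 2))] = 2*(7 - 3*g^2)/(g^6 - 14*g^4 - 12*g^3 + 49*g^2 + 84*g + 36)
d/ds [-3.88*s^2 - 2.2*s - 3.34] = -7.76*s - 2.2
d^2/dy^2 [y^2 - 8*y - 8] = 2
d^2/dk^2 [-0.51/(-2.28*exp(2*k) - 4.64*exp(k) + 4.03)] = (0.51*(4.56*exp(k) + 4.64)*(9.12*exp(k) + 9.28)*exp(k) - (4.6512*exp(k) + 2.3664)*(2.28*exp(2*k) + 4.64*exp(k) - 4.03))*exp(k)/(2.28*exp(2*k) + 4.64*exp(k) - 4.03)^3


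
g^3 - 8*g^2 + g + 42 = (g - 7)*(g - 3)*(g + 2)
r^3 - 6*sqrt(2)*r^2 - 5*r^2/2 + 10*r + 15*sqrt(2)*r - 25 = (r - 5/2)*(r - 5*sqrt(2))*(r - sqrt(2))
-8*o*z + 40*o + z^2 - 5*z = (-8*o + z)*(z - 5)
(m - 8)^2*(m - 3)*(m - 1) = m^4 - 20*m^3 + 131*m^2 - 304*m + 192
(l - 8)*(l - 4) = l^2 - 12*l + 32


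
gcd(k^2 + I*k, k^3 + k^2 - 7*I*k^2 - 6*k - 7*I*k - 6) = 1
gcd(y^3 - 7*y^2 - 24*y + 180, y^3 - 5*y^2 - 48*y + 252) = y^2 - 12*y + 36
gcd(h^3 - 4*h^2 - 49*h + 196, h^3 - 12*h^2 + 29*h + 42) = h - 7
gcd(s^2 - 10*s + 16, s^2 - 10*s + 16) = s^2 - 10*s + 16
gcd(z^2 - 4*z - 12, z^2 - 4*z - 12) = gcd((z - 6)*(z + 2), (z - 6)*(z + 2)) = z^2 - 4*z - 12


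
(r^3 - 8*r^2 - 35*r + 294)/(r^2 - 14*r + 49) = r + 6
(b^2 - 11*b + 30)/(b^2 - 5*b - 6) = (b - 5)/(b + 1)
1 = 1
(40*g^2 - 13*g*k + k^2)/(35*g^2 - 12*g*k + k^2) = (8*g - k)/(7*g - k)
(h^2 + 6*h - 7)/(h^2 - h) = (h + 7)/h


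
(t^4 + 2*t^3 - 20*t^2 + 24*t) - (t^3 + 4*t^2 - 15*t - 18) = t^4 + t^3 - 24*t^2 + 39*t + 18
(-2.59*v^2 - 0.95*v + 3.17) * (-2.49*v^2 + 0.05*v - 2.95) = 6.4491*v^4 + 2.236*v^3 - 0.300300000000001*v^2 + 2.961*v - 9.3515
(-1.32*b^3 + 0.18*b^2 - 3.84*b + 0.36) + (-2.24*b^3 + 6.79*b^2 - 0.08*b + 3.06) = -3.56*b^3 + 6.97*b^2 - 3.92*b + 3.42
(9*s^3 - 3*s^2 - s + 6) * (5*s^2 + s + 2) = 45*s^5 - 6*s^4 + 10*s^3 + 23*s^2 + 4*s + 12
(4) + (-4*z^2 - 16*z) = -4*z^2 - 16*z + 4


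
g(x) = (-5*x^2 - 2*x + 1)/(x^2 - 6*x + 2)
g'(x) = (6 - 2*x)*(-5*x^2 - 2*x + 1)/(x^2 - 6*x + 2)^2 + (-10*x - 2)/(x^2 - 6*x + 2) = 2*(16*x^2 - 11*x + 1)/(x^4 - 12*x^3 + 40*x^2 - 24*x + 4)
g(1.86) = 3.51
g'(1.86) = 2.21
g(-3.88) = -1.65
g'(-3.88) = 0.35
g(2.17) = 4.26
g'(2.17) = 2.63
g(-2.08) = -0.88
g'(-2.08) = 0.53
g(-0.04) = 0.48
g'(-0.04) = 0.58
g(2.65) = 5.73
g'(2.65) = 3.56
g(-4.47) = -1.84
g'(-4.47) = 0.31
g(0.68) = 1.65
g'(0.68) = 0.70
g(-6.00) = -2.26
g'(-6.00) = 0.23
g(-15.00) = -3.45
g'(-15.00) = 0.07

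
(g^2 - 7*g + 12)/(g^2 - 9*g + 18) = (g - 4)/(g - 6)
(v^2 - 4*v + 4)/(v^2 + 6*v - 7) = (v^2 - 4*v + 4)/(v^2 + 6*v - 7)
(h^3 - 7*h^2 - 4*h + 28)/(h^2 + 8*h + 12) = (h^2 - 9*h + 14)/(h + 6)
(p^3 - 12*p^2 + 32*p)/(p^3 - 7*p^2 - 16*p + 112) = p*(p - 8)/(p^2 - 3*p - 28)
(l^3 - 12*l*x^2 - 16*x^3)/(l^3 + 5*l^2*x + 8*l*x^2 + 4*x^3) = (l - 4*x)/(l + x)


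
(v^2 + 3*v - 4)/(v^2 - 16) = (v - 1)/(v - 4)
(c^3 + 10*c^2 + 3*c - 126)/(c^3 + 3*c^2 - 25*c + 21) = (c + 6)/(c - 1)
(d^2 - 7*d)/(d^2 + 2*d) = (d - 7)/(d + 2)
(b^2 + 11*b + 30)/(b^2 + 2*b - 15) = (b + 6)/(b - 3)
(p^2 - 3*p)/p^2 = (p - 3)/p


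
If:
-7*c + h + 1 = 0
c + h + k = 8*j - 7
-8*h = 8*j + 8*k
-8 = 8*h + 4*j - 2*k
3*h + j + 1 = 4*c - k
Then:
No Solution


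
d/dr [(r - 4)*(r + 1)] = 2*r - 3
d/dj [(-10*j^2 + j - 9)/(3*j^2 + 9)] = (-j^2 - 42*j + 3)/(3*(j^4 + 6*j^2 + 9))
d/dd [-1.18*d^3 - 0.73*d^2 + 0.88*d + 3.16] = -3.54*d^2 - 1.46*d + 0.88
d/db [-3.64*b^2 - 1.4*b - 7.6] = -7.28*b - 1.4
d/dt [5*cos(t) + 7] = -5*sin(t)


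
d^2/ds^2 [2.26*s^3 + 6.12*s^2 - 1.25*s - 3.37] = 13.56*s + 12.24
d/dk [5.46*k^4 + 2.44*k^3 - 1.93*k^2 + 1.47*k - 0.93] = 21.84*k^3 + 7.32*k^2 - 3.86*k + 1.47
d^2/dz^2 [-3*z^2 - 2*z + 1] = -6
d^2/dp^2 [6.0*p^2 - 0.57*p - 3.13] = 12.0000000000000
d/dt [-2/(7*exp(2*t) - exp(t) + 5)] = (28*exp(t) - 2)*exp(t)/(7*exp(2*t) - exp(t) + 5)^2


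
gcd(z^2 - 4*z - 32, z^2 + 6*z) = 1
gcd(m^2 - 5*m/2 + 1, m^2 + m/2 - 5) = m - 2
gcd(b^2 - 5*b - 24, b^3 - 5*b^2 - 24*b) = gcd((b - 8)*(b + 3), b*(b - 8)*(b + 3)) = b^2 - 5*b - 24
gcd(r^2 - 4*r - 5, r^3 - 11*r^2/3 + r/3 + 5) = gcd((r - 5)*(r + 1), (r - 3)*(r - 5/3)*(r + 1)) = r + 1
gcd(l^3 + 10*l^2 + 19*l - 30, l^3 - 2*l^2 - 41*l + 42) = l^2 + 5*l - 6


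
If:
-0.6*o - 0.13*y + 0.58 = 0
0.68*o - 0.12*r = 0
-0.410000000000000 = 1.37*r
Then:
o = -0.05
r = -0.30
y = 4.71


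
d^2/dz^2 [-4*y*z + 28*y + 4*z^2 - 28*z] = 8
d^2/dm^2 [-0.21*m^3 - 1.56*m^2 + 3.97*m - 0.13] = -1.26*m - 3.12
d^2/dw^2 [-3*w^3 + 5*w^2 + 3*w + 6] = 10 - 18*w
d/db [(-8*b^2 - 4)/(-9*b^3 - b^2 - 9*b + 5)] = 4*(-18*b^4 - 9*b^2 - 22*b - 9)/(81*b^6 + 18*b^5 + 163*b^4 - 72*b^3 + 71*b^2 - 90*b + 25)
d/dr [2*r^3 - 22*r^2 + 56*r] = 6*r^2 - 44*r + 56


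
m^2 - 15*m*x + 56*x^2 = (m - 8*x)*(m - 7*x)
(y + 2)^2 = y^2 + 4*y + 4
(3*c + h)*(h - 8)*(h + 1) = 3*c*h^2 - 21*c*h - 24*c + h^3 - 7*h^2 - 8*h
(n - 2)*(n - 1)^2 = n^3 - 4*n^2 + 5*n - 2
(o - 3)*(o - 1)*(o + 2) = o^3 - 2*o^2 - 5*o + 6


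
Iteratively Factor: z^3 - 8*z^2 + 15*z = (z - 5)*(z^2 - 3*z) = (z - 5)*(z - 3)*(z)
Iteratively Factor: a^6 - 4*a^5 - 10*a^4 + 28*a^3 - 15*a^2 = (a + 3)*(a^5 - 7*a^4 + 11*a^3 - 5*a^2) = (a - 5)*(a + 3)*(a^4 - 2*a^3 + a^2) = a*(a - 5)*(a + 3)*(a^3 - 2*a^2 + a) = a^2*(a - 5)*(a + 3)*(a^2 - 2*a + 1) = a^2*(a - 5)*(a - 1)*(a + 3)*(a - 1)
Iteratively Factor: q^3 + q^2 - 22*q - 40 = (q - 5)*(q^2 + 6*q + 8) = (q - 5)*(q + 2)*(q + 4)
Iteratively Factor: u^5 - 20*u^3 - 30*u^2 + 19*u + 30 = (u - 5)*(u^4 + 5*u^3 + 5*u^2 - 5*u - 6) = (u - 5)*(u + 1)*(u^3 + 4*u^2 + u - 6) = (u - 5)*(u + 1)*(u + 2)*(u^2 + 2*u - 3) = (u - 5)*(u - 1)*(u + 1)*(u + 2)*(u + 3)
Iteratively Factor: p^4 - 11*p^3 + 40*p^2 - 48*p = (p - 4)*(p^3 - 7*p^2 + 12*p) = (p - 4)*(p - 3)*(p^2 - 4*p) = (p - 4)^2*(p - 3)*(p)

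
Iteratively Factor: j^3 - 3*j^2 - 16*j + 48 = (j - 4)*(j^2 + j - 12) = (j - 4)*(j - 3)*(j + 4)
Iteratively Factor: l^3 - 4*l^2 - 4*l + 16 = (l - 4)*(l^2 - 4) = (l - 4)*(l + 2)*(l - 2)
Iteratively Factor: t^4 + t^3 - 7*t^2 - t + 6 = (t + 3)*(t^3 - 2*t^2 - t + 2) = (t + 1)*(t + 3)*(t^2 - 3*t + 2) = (t - 1)*(t + 1)*(t + 3)*(t - 2)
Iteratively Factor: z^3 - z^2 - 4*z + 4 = (z - 1)*(z^2 - 4) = (z - 2)*(z - 1)*(z + 2)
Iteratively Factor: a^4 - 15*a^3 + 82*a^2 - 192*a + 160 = (a - 4)*(a^3 - 11*a^2 + 38*a - 40) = (a - 4)^2*(a^2 - 7*a + 10) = (a - 4)^2*(a - 2)*(a - 5)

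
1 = 1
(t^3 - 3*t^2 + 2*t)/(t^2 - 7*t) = (t^2 - 3*t + 2)/(t - 7)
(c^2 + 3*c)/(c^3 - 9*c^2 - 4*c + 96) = c/(c^2 - 12*c + 32)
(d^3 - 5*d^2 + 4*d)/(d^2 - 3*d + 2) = d*(d - 4)/(d - 2)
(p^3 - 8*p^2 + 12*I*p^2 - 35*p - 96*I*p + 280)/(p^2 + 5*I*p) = p - 8 + 7*I - 56*I/p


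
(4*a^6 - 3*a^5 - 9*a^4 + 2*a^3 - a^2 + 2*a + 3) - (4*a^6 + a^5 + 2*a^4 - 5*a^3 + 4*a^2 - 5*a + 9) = -4*a^5 - 11*a^4 + 7*a^3 - 5*a^2 + 7*a - 6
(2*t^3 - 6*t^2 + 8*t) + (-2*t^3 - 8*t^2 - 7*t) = -14*t^2 + t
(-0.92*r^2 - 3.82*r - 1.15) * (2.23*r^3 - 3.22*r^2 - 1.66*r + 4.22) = -2.0516*r^5 - 5.5562*r^4 + 11.2631*r^3 + 6.1618*r^2 - 14.2114*r - 4.853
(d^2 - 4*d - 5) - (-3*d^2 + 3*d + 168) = 4*d^2 - 7*d - 173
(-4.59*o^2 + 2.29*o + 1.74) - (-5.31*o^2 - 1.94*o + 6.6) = 0.72*o^2 + 4.23*o - 4.86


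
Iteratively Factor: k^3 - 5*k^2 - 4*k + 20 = (k - 5)*(k^2 - 4) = (k - 5)*(k - 2)*(k + 2)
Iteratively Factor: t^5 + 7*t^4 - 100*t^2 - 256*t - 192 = (t + 4)*(t^4 + 3*t^3 - 12*t^2 - 52*t - 48) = (t + 2)*(t + 4)*(t^3 + t^2 - 14*t - 24) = (t + 2)*(t + 3)*(t + 4)*(t^2 - 2*t - 8) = (t - 4)*(t + 2)*(t + 3)*(t + 4)*(t + 2)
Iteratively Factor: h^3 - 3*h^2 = (h)*(h^2 - 3*h) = h^2*(h - 3)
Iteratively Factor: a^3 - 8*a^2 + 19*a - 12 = (a - 4)*(a^2 - 4*a + 3) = (a - 4)*(a - 1)*(a - 3)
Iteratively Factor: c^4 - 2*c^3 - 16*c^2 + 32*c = (c - 4)*(c^3 + 2*c^2 - 8*c) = (c - 4)*(c + 4)*(c^2 - 2*c) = (c - 4)*(c - 2)*(c + 4)*(c)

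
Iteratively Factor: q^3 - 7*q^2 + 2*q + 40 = (q - 5)*(q^2 - 2*q - 8) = (q - 5)*(q + 2)*(q - 4)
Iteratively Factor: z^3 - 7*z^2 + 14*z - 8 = (z - 2)*(z^2 - 5*z + 4) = (z - 4)*(z - 2)*(z - 1)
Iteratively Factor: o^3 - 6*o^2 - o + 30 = (o + 2)*(o^2 - 8*o + 15) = (o - 3)*(o + 2)*(o - 5)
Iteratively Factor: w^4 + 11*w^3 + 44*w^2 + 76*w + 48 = (w + 2)*(w^3 + 9*w^2 + 26*w + 24) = (w + 2)*(w + 3)*(w^2 + 6*w + 8) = (w + 2)*(w + 3)*(w + 4)*(w + 2)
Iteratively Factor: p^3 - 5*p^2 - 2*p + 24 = (p - 3)*(p^2 - 2*p - 8) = (p - 3)*(p + 2)*(p - 4)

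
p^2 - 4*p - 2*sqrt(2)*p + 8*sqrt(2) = (p - 4)*(p - 2*sqrt(2))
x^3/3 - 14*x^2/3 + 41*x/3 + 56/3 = (x/3 + 1/3)*(x - 8)*(x - 7)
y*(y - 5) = y^2 - 5*y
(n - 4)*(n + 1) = n^2 - 3*n - 4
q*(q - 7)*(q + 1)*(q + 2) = q^4 - 4*q^3 - 19*q^2 - 14*q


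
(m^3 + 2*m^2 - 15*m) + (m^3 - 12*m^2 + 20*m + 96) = 2*m^3 - 10*m^2 + 5*m + 96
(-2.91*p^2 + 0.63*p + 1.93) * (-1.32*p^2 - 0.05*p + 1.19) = 3.8412*p^4 - 0.6861*p^3 - 6.042*p^2 + 0.6532*p + 2.2967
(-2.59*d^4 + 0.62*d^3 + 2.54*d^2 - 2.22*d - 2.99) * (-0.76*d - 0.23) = 1.9684*d^5 + 0.1245*d^4 - 2.073*d^3 + 1.103*d^2 + 2.783*d + 0.6877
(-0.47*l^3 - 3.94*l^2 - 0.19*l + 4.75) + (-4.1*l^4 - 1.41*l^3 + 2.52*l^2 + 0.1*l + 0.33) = -4.1*l^4 - 1.88*l^3 - 1.42*l^2 - 0.09*l + 5.08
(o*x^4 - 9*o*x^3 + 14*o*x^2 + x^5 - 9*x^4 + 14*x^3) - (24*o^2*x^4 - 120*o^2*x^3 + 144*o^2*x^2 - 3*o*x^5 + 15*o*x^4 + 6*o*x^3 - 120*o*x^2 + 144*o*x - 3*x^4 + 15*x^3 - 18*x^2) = -24*o^2*x^4 + 120*o^2*x^3 - 144*o^2*x^2 + 3*o*x^5 - 14*o*x^4 - 15*o*x^3 + 134*o*x^2 - 144*o*x + x^5 - 6*x^4 - x^3 + 18*x^2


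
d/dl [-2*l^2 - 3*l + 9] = -4*l - 3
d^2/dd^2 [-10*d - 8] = 0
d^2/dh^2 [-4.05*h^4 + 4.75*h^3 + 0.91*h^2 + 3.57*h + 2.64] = -48.6*h^2 + 28.5*h + 1.82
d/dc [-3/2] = 0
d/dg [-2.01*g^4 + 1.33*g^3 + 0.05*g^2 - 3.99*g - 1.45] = -8.04*g^3 + 3.99*g^2 + 0.1*g - 3.99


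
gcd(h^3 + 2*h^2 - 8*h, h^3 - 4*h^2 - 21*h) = h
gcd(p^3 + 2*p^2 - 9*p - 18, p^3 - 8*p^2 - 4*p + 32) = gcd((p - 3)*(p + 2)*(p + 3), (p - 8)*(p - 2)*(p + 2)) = p + 2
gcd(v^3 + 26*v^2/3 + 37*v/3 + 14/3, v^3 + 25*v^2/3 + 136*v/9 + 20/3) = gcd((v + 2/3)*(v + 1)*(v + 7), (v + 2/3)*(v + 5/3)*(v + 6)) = v + 2/3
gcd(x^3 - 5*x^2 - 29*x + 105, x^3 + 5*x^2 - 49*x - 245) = x^2 - 2*x - 35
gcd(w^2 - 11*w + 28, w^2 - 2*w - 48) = 1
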